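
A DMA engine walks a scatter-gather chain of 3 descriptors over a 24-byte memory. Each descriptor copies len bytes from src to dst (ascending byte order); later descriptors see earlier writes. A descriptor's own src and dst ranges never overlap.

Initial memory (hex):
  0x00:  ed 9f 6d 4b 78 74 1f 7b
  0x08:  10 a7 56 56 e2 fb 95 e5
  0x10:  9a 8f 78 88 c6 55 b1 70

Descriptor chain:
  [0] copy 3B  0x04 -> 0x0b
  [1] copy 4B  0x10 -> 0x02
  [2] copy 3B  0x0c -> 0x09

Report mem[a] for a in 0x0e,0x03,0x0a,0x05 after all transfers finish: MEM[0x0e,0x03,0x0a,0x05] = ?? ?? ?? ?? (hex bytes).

#0 dst[0x0b+3] := {0x78,0x74,0x1f}
#1 dst[0x02+4] := {0x9a,0x8f,0x78,0x88}
#2 dst[0x09+3] := {0x74,0x1f,0x95}
query mem[0x0e]=0x95, mem[0x03]=0x8f, mem[0x0a]=0x1f, mem[0x05]=0x88

MEM[0x0e,0x03,0x0a,0x05] = 95 8f 1f 88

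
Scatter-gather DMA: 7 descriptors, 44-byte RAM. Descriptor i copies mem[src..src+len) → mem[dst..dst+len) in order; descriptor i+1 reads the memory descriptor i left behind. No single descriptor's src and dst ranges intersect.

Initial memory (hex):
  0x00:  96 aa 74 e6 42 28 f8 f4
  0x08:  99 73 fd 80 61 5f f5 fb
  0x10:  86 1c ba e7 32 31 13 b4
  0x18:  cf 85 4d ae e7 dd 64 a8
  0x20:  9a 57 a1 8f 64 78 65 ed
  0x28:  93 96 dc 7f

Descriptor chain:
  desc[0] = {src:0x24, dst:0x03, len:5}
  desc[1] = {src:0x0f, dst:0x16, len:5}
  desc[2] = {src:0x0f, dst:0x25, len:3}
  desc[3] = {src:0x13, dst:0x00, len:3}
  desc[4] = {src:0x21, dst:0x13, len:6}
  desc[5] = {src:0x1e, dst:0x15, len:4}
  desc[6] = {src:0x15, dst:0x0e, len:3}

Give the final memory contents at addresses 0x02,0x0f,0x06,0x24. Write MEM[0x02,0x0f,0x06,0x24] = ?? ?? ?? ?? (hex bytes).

MEM[0x02,0x0f,0x06,0x24] = 31 a8 ed 64

  after D0: wrote 5B at 0x03 = 647865ed93
  after D1: wrote 5B at 0x16 = fb861cbae7
  after D2: wrote 3B at 0x25 = fb861c
  after D3: wrote 3B at 0x00 = e73231
  after D4: wrote 6B at 0x13 = 57a18f64fb86
  after D5: wrote 4B at 0x15 = 64a89a57
  after D6: wrote 3B at 0x0e = 64a89a
query mem[0x02]=0x31, mem[0x0f]=0xa8, mem[0x06]=0xed, mem[0x24]=0x64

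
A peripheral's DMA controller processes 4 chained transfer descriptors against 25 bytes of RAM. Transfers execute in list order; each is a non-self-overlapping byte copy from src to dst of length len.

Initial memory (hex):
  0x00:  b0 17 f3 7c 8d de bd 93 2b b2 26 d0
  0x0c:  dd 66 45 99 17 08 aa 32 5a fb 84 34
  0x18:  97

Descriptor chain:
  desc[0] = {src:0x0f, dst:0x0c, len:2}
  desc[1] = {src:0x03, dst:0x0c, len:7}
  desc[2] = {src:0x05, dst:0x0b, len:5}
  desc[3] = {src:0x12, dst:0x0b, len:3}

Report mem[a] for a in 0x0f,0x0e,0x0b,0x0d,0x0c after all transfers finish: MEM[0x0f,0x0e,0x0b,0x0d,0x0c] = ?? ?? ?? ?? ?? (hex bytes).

  after D0: wrote 2B at 0x0c = 9917
  after D1: wrote 7B at 0x0c = 7c8ddebd932bb2
  after D2: wrote 5B at 0x0b = debd932bb2
  after D3: wrote 3B at 0x0b = b2325a
query mem[0x0f]=0xb2, mem[0x0e]=0x2b, mem[0x0b]=0xb2, mem[0x0d]=0x5a, mem[0x0c]=0x32

MEM[0x0f,0x0e,0x0b,0x0d,0x0c] = b2 2b b2 5a 32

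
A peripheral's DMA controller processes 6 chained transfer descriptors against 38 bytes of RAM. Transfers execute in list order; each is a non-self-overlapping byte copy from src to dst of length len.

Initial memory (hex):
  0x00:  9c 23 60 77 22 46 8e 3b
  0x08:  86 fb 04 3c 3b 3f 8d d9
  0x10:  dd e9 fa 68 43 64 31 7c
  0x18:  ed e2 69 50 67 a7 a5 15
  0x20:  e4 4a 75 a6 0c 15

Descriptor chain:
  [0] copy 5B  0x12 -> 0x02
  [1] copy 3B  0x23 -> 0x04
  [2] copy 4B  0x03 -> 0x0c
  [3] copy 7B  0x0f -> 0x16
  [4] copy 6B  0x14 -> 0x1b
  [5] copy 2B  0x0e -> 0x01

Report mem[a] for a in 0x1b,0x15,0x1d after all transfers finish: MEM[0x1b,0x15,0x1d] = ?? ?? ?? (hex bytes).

D0: mem[0x02..0x06] <- [fa 68 43 64 31]
D1: mem[0x04..0x06] <- [a6 0c 15]
D2: mem[0x0c..0x0f] <- [68 a6 0c 15]
D3: mem[0x16..0x1c] <- [15 dd e9 fa 68 43 64]
D4: mem[0x1b..0x20] <- [43 64 15 dd e9 fa]
D5: mem[0x01..0x02] <- [0c 15]
query mem[0x1b]=0x43, mem[0x15]=0x64, mem[0x1d]=0x15

MEM[0x1b,0x15,0x1d] = 43 64 15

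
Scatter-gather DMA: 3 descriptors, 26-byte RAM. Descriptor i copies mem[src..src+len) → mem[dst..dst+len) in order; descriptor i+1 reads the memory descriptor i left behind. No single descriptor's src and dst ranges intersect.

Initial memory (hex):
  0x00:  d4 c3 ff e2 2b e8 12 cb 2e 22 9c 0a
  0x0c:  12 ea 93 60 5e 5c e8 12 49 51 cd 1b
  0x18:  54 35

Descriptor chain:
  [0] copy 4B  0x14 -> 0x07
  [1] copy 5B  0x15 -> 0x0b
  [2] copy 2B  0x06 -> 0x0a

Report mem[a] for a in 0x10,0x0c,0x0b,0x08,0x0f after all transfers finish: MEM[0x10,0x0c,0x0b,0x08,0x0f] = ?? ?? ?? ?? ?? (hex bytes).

MEM[0x10,0x0c,0x0b,0x08,0x0f] = 5e cd 49 51 35

#0 dst[0x07+4] := {0x49,0x51,0xcd,0x1b}
#1 dst[0x0b+5] := {0x51,0xcd,0x1b,0x54,0x35}
#2 dst[0x0a+2] := {0x12,0x49}
query mem[0x10]=0x5e, mem[0x0c]=0xcd, mem[0x0b]=0x49, mem[0x08]=0x51, mem[0x0f]=0x35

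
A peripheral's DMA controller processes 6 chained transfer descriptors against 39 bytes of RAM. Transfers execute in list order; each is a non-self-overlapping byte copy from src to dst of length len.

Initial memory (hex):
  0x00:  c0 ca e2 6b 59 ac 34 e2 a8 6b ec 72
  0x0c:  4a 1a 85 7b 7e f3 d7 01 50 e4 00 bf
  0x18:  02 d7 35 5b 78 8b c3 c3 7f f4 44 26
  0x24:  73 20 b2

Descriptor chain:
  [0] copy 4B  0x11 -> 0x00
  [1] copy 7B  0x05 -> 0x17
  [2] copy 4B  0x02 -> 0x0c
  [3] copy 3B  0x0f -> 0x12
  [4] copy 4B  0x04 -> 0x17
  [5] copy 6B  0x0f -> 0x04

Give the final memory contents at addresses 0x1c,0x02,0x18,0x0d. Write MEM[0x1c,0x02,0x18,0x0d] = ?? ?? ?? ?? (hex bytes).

D0: mem[0x00..0x03] <- [f3 d7 01 50]
D1: mem[0x17..0x1d] <- [ac 34 e2 a8 6b ec 72]
D2: mem[0x0c..0x0f] <- [01 50 59 ac]
D3: mem[0x12..0x14] <- [ac 7e f3]
D4: mem[0x17..0x1a] <- [59 ac 34 e2]
D5: mem[0x04..0x09] <- [ac 7e f3 ac 7e f3]
query mem[0x1c]=0xec, mem[0x02]=0x01, mem[0x18]=0xac, mem[0x0d]=0x50

MEM[0x1c,0x02,0x18,0x0d] = ec 01 ac 50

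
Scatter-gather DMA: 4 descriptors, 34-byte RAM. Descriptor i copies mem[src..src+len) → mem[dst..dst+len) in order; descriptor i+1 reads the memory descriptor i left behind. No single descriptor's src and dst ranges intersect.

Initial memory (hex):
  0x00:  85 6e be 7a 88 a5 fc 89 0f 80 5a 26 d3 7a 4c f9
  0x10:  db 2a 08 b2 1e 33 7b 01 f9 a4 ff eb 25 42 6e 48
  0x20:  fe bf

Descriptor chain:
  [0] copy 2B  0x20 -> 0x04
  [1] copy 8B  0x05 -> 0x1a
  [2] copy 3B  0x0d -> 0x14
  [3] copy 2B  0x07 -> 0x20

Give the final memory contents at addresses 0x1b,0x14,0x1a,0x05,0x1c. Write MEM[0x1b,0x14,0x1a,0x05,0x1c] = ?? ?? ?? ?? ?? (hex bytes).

[0] 0x20->0x04 len=2 : fe bf
[1] 0x05->0x1a len=8 : bf fc 89 0f 80 5a 26 d3
[2] 0x0d->0x14 len=3 : 7a 4c f9
[3] 0x07->0x20 len=2 : 89 0f
query mem[0x1b]=0xfc, mem[0x14]=0x7a, mem[0x1a]=0xbf, mem[0x05]=0xbf, mem[0x1c]=0x89

MEM[0x1b,0x14,0x1a,0x05,0x1c] = fc 7a bf bf 89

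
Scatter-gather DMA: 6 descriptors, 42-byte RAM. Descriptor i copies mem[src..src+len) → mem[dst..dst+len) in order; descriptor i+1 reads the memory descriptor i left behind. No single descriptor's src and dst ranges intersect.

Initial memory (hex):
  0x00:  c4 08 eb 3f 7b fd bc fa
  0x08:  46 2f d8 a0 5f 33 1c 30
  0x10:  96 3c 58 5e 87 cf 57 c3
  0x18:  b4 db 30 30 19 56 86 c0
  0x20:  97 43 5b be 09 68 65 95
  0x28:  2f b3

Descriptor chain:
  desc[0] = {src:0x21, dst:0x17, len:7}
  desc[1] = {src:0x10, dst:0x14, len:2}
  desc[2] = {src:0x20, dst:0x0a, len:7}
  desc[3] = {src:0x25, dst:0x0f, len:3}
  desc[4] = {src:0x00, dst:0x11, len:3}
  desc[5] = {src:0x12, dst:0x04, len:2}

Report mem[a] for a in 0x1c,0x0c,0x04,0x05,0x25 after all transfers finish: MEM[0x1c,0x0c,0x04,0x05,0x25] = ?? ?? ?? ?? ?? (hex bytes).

MEM[0x1c,0x0c,0x04,0x05,0x25] = 65 5b 08 eb 68

#0 dst[0x17+7] := {0x43,0x5b,0xbe,0x09,0x68,0x65,0x95}
#1 dst[0x14+2] := {0x96,0x3c}
#2 dst[0x0a+7] := {0x97,0x43,0x5b,0xbe,0x09,0x68,0x65}
#3 dst[0x0f+3] := {0x68,0x65,0x95}
#4 dst[0x11+3] := {0xc4,0x08,0xeb}
#5 dst[0x04+2] := {0x08,0xeb}
query mem[0x1c]=0x65, mem[0x0c]=0x5b, mem[0x04]=0x08, mem[0x05]=0xeb, mem[0x25]=0x68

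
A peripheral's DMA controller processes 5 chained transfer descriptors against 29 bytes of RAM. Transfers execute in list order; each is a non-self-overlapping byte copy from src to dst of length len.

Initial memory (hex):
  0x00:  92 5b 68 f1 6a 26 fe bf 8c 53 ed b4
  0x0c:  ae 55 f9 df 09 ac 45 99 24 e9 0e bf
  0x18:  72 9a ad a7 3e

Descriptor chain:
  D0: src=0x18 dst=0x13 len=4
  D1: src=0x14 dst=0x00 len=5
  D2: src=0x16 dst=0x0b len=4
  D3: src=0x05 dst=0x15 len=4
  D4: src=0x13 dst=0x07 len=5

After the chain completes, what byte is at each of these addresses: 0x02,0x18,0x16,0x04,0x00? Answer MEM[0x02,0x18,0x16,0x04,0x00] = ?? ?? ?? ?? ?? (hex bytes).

MEM[0x02,0x18,0x16,0x04,0x00] = a7 8c fe 72 9a

[0] 0x18->0x13 len=4 : 72 9a ad a7
[1] 0x14->0x00 len=5 : 9a ad a7 bf 72
[2] 0x16->0x0b len=4 : a7 bf 72 9a
[3] 0x05->0x15 len=4 : 26 fe bf 8c
[4] 0x13->0x07 len=5 : 72 9a 26 fe bf
query mem[0x02]=0xa7, mem[0x18]=0x8c, mem[0x16]=0xfe, mem[0x04]=0x72, mem[0x00]=0x9a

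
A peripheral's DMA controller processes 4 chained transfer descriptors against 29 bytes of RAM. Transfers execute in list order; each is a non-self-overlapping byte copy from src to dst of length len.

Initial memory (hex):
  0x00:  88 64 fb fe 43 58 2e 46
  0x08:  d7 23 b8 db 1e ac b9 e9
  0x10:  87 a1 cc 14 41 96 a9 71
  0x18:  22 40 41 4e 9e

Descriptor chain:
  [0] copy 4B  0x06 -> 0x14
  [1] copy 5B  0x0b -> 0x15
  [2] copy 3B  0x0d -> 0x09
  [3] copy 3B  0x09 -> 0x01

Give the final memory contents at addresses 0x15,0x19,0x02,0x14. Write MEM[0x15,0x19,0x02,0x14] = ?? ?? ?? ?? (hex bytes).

D0: mem[0x14..0x17] <- [2e 46 d7 23]
D1: mem[0x15..0x19] <- [db 1e ac b9 e9]
D2: mem[0x09..0x0b] <- [ac b9 e9]
D3: mem[0x01..0x03] <- [ac b9 e9]
query mem[0x15]=0xdb, mem[0x19]=0xe9, mem[0x02]=0xb9, mem[0x14]=0x2e

MEM[0x15,0x19,0x02,0x14] = db e9 b9 2e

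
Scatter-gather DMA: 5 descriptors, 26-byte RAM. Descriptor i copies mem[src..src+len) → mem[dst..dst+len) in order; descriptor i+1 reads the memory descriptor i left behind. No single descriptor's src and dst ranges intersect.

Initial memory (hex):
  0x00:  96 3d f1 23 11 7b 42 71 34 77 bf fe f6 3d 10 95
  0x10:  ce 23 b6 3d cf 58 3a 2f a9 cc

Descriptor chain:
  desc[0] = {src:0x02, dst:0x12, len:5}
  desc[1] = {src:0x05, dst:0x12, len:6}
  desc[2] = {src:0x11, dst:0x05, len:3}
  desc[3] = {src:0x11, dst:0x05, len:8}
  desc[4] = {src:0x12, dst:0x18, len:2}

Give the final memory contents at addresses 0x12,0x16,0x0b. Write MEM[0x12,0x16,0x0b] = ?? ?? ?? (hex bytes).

MEM[0x12,0x16,0x0b] = 7b 77 bf

D0: mem[0x12..0x16] <- [f1 23 11 7b 42]
D1: mem[0x12..0x17] <- [7b 42 71 34 77 bf]
D2: mem[0x05..0x07] <- [23 7b 42]
D3: mem[0x05..0x0c] <- [23 7b 42 71 34 77 bf a9]
D4: mem[0x18..0x19] <- [7b 42]
query mem[0x12]=0x7b, mem[0x16]=0x77, mem[0x0b]=0xbf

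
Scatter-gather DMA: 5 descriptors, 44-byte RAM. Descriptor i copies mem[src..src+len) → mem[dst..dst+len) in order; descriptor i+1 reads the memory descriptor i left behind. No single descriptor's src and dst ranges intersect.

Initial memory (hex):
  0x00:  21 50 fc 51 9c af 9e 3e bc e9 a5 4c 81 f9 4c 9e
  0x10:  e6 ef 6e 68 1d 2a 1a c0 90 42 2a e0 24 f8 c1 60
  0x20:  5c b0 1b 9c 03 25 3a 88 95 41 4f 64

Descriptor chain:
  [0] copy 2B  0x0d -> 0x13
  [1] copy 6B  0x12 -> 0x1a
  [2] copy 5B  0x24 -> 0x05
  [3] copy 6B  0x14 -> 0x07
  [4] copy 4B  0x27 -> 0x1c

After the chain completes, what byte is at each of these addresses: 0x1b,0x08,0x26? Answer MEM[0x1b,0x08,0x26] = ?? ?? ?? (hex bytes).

MEM[0x1b,0x08,0x26] = f9 2a 3a

  after D0: wrote 2B at 0x13 = f94c
  after D1: wrote 6B at 0x1a = 6ef94c2a1ac0
  after D2: wrote 5B at 0x05 = 03253a8895
  after D3: wrote 6B at 0x07 = 4c2a1ac09042
  after D4: wrote 4B at 0x1c = 8895414f
query mem[0x1b]=0xf9, mem[0x08]=0x2a, mem[0x26]=0x3a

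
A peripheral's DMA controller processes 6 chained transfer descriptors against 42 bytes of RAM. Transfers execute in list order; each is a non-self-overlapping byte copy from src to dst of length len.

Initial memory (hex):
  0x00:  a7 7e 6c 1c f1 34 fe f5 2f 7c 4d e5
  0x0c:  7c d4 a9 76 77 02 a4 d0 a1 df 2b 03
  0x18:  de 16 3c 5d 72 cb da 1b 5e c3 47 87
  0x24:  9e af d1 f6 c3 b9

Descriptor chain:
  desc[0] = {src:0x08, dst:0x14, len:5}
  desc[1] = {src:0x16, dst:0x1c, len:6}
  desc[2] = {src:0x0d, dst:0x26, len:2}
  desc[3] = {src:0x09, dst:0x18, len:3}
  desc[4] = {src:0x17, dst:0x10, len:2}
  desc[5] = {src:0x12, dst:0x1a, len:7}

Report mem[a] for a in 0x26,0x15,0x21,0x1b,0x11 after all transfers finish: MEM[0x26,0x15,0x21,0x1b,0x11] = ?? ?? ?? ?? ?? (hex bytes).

MEM[0x26,0x15,0x21,0x1b,0x11] = d4 7c 5d d0 7c

#0 dst[0x14+5] := {0x2f,0x7c,0x4d,0xe5,0x7c}
#1 dst[0x1c+6] := {0x4d,0xe5,0x7c,0x16,0x3c,0x5d}
#2 dst[0x26+2] := {0xd4,0xa9}
#3 dst[0x18+3] := {0x7c,0x4d,0xe5}
#4 dst[0x10+2] := {0xe5,0x7c}
#5 dst[0x1a+7] := {0xa4,0xd0,0x2f,0x7c,0x4d,0xe5,0x7c}
query mem[0x26]=0xd4, mem[0x15]=0x7c, mem[0x21]=0x5d, mem[0x1b]=0xd0, mem[0x11]=0x7c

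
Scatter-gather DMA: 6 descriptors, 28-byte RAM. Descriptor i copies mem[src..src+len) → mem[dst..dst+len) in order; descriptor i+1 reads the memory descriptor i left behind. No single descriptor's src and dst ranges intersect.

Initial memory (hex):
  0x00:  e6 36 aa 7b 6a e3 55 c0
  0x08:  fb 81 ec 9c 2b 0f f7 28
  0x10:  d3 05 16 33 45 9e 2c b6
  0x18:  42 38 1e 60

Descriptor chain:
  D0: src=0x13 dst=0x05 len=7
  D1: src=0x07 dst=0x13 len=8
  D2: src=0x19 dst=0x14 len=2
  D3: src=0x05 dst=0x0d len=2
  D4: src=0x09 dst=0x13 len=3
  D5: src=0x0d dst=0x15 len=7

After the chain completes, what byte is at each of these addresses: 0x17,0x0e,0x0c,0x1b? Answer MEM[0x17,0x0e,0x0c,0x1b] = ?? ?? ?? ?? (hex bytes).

D0: mem[0x05..0x0b] <- [33 45 9e 2c b6 42 38]
D1: mem[0x13..0x1a] <- [9e 2c b6 42 38 2b 0f f7]
D2: mem[0x14..0x15] <- [0f f7]
D3: mem[0x0d..0x0e] <- [33 45]
D4: mem[0x13..0x15] <- [b6 42 38]
D5: mem[0x15..0x1b] <- [33 45 28 d3 05 16 b6]
query mem[0x17]=0x28, mem[0x0e]=0x45, mem[0x0c]=0x2b, mem[0x1b]=0xb6

MEM[0x17,0x0e,0x0c,0x1b] = 28 45 2b b6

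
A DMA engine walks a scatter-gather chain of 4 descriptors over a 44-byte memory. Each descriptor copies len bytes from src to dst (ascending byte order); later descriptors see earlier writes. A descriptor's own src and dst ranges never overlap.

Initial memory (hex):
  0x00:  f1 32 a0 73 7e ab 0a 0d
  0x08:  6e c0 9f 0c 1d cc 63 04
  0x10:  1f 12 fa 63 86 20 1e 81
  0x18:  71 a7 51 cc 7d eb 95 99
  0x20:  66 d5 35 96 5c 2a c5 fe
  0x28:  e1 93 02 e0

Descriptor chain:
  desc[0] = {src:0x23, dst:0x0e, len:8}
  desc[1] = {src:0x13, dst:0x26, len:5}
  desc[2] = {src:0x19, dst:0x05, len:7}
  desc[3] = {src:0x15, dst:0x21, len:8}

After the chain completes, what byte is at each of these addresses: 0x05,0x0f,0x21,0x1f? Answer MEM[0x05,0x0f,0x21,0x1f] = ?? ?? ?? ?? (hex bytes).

D0: mem[0x0e..0x15] <- [96 5c 2a c5 fe e1 93 02]
D1: mem[0x26..0x2a] <- [e1 93 02 1e 81]
D2: mem[0x05..0x0b] <- [a7 51 cc 7d eb 95 99]
D3: mem[0x21..0x28] <- [02 1e 81 71 a7 51 cc 7d]
query mem[0x05]=0xa7, mem[0x0f]=0x5c, mem[0x21]=0x02, mem[0x1f]=0x99

MEM[0x05,0x0f,0x21,0x1f] = a7 5c 02 99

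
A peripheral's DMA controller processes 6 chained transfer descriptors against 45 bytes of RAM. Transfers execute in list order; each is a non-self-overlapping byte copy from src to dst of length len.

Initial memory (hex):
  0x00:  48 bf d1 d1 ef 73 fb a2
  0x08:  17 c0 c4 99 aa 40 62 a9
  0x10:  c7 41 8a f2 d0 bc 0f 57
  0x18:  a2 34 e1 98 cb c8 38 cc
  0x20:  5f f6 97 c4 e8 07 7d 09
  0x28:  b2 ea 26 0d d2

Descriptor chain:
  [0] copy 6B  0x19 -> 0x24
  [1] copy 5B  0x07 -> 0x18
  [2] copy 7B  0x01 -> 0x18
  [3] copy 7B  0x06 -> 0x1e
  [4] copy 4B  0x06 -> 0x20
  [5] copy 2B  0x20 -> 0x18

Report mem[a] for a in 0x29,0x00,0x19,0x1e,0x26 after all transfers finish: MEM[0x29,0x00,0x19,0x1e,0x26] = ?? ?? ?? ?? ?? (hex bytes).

D0: mem[0x24..0x29] <- [34 e1 98 cb c8 38]
D1: mem[0x18..0x1c] <- [a2 17 c0 c4 99]
D2: mem[0x18..0x1e] <- [bf d1 d1 ef 73 fb a2]
D3: mem[0x1e..0x24] <- [fb a2 17 c0 c4 99 aa]
D4: mem[0x20..0x23] <- [fb a2 17 c0]
D5: mem[0x18..0x19] <- [fb a2]
query mem[0x29]=0x38, mem[0x00]=0x48, mem[0x19]=0xa2, mem[0x1e]=0xfb, mem[0x26]=0x98

MEM[0x29,0x00,0x19,0x1e,0x26] = 38 48 a2 fb 98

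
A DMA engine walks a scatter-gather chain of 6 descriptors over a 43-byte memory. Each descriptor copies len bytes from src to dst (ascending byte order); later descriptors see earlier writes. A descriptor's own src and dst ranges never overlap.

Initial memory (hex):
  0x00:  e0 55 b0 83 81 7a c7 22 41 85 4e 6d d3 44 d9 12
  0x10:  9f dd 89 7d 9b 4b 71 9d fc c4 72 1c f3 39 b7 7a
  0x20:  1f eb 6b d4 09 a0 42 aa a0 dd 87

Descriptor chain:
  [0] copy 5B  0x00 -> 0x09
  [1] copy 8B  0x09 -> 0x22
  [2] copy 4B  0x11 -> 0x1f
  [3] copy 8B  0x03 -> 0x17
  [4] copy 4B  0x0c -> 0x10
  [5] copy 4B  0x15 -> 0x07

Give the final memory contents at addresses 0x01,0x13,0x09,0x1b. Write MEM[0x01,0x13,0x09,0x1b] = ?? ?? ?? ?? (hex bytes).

MEM[0x01,0x13,0x09,0x1b] = 55 12 83 22

D0: mem[0x09..0x0d] <- [e0 55 b0 83 81]
D1: mem[0x22..0x29] <- [e0 55 b0 83 81 d9 12 9f]
D2: mem[0x1f..0x22] <- [dd 89 7d 9b]
D3: mem[0x17..0x1e] <- [83 81 7a c7 22 41 e0 55]
D4: mem[0x10..0x13] <- [83 81 d9 12]
D5: mem[0x07..0x0a] <- [4b 71 83 81]
query mem[0x01]=0x55, mem[0x13]=0x12, mem[0x09]=0x83, mem[0x1b]=0x22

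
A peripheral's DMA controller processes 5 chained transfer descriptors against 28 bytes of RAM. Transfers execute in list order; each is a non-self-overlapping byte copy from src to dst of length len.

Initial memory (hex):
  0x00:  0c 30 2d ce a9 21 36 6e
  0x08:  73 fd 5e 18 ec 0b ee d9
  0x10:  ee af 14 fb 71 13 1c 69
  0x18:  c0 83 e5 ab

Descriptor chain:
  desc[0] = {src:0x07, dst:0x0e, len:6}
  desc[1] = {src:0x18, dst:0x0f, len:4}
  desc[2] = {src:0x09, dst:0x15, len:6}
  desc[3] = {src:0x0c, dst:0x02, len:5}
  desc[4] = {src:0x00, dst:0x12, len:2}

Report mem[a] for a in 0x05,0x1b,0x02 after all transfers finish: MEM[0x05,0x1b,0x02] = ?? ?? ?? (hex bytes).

#0 dst[0x0e+6] := {0x6e,0x73,0xfd,0x5e,0x18,0xec}
#1 dst[0x0f+4] := {0xc0,0x83,0xe5,0xab}
#2 dst[0x15+6] := {0xfd,0x5e,0x18,0xec,0x0b,0x6e}
#3 dst[0x02+5] := {0xec,0x0b,0x6e,0xc0,0x83}
#4 dst[0x12+2] := {0x0c,0x30}
query mem[0x05]=0xc0, mem[0x1b]=0xab, mem[0x02]=0xec

MEM[0x05,0x1b,0x02] = c0 ab ec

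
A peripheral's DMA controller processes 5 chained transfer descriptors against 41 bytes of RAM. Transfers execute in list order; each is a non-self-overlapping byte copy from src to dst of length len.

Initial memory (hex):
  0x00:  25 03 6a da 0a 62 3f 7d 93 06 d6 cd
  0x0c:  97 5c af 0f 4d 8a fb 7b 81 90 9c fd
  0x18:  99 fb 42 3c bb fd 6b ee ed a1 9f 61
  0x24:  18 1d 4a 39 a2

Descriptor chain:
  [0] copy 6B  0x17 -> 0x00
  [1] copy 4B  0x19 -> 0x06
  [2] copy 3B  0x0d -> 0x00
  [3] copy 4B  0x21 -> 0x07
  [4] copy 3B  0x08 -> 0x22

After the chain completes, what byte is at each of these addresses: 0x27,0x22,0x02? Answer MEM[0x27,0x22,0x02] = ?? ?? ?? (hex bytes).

D0: mem[0x00..0x05] <- [fd 99 fb 42 3c bb]
D1: mem[0x06..0x09] <- [fb 42 3c bb]
D2: mem[0x00..0x02] <- [5c af 0f]
D3: mem[0x07..0x0a] <- [a1 9f 61 18]
D4: mem[0x22..0x24] <- [9f 61 18]
query mem[0x27]=0x39, mem[0x22]=0x9f, mem[0x02]=0x0f

MEM[0x27,0x22,0x02] = 39 9f 0f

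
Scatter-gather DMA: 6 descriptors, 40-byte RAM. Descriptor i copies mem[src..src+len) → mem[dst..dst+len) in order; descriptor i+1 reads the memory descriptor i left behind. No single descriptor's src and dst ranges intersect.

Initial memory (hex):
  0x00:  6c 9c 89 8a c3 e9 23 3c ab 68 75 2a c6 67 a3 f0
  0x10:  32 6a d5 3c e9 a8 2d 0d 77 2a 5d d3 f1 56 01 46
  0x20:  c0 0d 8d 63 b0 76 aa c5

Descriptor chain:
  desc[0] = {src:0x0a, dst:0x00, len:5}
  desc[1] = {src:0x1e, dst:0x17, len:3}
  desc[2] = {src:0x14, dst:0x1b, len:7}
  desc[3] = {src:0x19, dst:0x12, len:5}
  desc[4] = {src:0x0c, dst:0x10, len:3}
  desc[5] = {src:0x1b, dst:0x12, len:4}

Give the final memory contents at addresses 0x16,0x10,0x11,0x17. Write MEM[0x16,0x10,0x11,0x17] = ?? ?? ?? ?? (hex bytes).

MEM[0x16,0x10,0x11,0x17] = 2d c6 67 01

[0] 0x0a->0x00 len=5 : 75 2a c6 67 a3
[1] 0x1e->0x17 len=3 : 01 46 c0
[2] 0x14->0x1b len=7 : e9 a8 2d 01 46 c0 5d
[3] 0x19->0x12 len=5 : c0 5d e9 a8 2d
[4] 0x0c->0x10 len=3 : c6 67 a3
[5] 0x1b->0x12 len=4 : e9 a8 2d 01
query mem[0x16]=0x2d, mem[0x10]=0xc6, mem[0x11]=0x67, mem[0x17]=0x01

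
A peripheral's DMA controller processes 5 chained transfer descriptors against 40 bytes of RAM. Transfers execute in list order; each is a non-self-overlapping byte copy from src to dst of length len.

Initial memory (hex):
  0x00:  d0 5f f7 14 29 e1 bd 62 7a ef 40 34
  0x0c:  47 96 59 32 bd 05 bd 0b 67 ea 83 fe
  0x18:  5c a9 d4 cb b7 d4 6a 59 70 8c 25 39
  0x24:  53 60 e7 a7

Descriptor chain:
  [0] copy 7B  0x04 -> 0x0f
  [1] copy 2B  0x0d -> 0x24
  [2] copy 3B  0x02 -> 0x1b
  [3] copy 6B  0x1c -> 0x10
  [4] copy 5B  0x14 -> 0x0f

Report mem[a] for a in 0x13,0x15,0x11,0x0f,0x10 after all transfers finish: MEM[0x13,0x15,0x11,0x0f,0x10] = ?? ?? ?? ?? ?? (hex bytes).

MEM[0x13,0x15,0x11,0x0f,0x10] = 5c 8c 83 70 8c

[0] 0x04->0x0f len=7 : 29 e1 bd 62 7a ef 40
[1] 0x0d->0x24 len=2 : 96 59
[2] 0x02->0x1b len=3 : f7 14 29
[3] 0x1c->0x10 len=6 : 14 29 6a 59 70 8c
[4] 0x14->0x0f len=5 : 70 8c 83 fe 5c
query mem[0x13]=0x5c, mem[0x15]=0x8c, mem[0x11]=0x83, mem[0x0f]=0x70, mem[0x10]=0x8c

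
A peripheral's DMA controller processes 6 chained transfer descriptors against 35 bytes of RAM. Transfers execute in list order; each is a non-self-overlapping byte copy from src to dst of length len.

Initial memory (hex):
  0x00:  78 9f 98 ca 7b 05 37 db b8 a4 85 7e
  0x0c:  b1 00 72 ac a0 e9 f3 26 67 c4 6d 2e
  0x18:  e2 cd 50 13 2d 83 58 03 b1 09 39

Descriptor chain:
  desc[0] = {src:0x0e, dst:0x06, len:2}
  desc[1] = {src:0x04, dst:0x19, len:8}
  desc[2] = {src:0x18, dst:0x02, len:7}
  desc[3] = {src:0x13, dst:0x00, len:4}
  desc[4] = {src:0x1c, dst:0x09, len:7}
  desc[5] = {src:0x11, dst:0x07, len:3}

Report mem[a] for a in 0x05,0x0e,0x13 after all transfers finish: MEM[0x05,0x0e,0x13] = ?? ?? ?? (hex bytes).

MEM[0x05,0x0e,0x13] = 72 09 26

D0: mem[0x06..0x07] <- [72 ac]
D1: mem[0x19..0x20] <- [7b 05 72 ac b8 a4 85 7e]
D2: mem[0x02..0x08] <- [e2 7b 05 72 ac b8 a4]
D3: mem[0x00..0x03] <- [26 67 c4 6d]
D4: mem[0x09..0x0f] <- [ac b8 a4 85 7e 09 39]
D5: mem[0x07..0x09] <- [e9 f3 26]
query mem[0x05]=0x72, mem[0x0e]=0x09, mem[0x13]=0x26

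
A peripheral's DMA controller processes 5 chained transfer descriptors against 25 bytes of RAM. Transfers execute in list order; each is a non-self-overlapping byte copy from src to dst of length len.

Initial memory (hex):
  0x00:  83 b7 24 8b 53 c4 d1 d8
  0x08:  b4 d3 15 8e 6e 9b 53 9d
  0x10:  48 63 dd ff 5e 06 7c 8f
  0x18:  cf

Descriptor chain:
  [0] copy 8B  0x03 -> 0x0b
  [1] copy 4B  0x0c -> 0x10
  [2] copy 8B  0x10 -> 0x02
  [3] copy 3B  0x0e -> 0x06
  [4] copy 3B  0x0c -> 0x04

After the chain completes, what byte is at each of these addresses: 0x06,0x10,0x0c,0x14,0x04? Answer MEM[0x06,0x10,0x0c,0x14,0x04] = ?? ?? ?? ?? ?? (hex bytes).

[0] 0x03->0x0b len=8 : 8b 53 c4 d1 d8 b4 d3 15
[1] 0x0c->0x10 len=4 : 53 c4 d1 d8
[2] 0x10->0x02 len=8 : 53 c4 d1 d8 5e 06 7c 8f
[3] 0x0e->0x06 len=3 : d1 d8 53
[4] 0x0c->0x04 len=3 : 53 c4 d1
query mem[0x06]=0xd1, mem[0x10]=0x53, mem[0x0c]=0x53, mem[0x14]=0x5e, mem[0x04]=0x53

MEM[0x06,0x10,0x0c,0x14,0x04] = d1 53 53 5e 53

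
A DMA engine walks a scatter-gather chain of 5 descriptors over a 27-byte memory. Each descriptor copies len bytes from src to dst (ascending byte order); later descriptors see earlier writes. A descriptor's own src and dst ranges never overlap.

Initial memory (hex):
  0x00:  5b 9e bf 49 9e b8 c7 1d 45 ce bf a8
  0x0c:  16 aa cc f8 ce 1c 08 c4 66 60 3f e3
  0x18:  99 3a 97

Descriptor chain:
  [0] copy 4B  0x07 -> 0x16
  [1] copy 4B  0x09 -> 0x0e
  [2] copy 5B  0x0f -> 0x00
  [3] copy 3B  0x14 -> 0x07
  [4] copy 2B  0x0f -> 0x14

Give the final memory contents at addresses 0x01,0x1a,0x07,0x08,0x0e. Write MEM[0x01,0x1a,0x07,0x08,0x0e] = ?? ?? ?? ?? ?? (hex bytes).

MEM[0x01,0x1a,0x07,0x08,0x0e] = a8 97 66 60 ce

#0 dst[0x16+4] := {0x1d,0x45,0xce,0xbf}
#1 dst[0x0e+4] := {0xce,0xbf,0xa8,0x16}
#2 dst[0x00+5] := {0xbf,0xa8,0x16,0x08,0xc4}
#3 dst[0x07+3] := {0x66,0x60,0x1d}
#4 dst[0x14+2] := {0xbf,0xa8}
query mem[0x01]=0xa8, mem[0x1a]=0x97, mem[0x07]=0x66, mem[0x08]=0x60, mem[0x0e]=0xce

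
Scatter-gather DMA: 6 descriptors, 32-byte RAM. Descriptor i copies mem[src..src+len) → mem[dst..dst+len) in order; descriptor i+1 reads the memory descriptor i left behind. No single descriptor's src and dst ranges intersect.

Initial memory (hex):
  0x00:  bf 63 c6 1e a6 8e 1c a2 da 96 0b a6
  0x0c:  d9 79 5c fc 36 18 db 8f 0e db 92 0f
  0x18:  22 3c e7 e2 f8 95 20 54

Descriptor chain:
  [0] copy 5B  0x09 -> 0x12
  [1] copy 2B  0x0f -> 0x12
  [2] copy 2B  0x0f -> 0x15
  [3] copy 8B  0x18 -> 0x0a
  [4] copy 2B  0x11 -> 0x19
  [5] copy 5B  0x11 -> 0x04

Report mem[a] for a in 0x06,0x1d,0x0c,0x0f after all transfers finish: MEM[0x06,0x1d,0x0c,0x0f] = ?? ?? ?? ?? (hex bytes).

MEM[0x06,0x1d,0x0c,0x0f] = 36 95 e7 95

[0] 0x09->0x12 len=5 : 96 0b a6 d9 79
[1] 0x0f->0x12 len=2 : fc 36
[2] 0x0f->0x15 len=2 : fc 36
[3] 0x18->0x0a len=8 : 22 3c e7 e2 f8 95 20 54
[4] 0x11->0x19 len=2 : 54 fc
[5] 0x11->0x04 len=5 : 54 fc 36 a6 fc
query mem[0x06]=0x36, mem[0x1d]=0x95, mem[0x0c]=0xe7, mem[0x0f]=0x95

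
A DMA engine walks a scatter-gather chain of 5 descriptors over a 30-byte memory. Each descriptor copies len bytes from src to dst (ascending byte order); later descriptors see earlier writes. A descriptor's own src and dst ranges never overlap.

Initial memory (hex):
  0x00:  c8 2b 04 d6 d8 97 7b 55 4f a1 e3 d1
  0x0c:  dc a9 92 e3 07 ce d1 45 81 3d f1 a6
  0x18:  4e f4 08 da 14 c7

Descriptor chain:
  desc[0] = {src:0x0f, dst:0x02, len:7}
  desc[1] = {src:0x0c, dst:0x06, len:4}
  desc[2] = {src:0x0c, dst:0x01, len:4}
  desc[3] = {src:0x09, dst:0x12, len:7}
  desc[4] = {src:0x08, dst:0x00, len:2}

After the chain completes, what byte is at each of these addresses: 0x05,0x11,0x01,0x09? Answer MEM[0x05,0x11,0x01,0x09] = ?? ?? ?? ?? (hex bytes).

MEM[0x05,0x11,0x01,0x09] = d1 ce e3 e3

  after D0: wrote 7B at 0x02 = e307ced145813d
  after D1: wrote 4B at 0x06 = dca992e3
  after D2: wrote 4B at 0x01 = dca992e3
  after D3: wrote 7B at 0x12 = e3e3d1dca992e3
  after D4: wrote 2B at 0x00 = 92e3
query mem[0x05]=0xd1, mem[0x11]=0xce, mem[0x01]=0xe3, mem[0x09]=0xe3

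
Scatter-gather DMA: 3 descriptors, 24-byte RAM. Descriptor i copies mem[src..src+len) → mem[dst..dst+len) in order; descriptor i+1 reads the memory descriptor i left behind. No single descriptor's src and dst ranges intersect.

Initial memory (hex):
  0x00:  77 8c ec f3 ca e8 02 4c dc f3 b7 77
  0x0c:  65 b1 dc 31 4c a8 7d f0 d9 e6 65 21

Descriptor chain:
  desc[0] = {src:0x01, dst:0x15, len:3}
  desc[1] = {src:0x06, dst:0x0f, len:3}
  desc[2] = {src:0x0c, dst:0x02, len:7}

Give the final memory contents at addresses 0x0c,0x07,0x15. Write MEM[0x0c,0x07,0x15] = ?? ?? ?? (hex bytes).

MEM[0x0c,0x07,0x15] = 65 dc 8c

  after D0: wrote 3B at 0x15 = 8cecf3
  after D1: wrote 3B at 0x0f = 024cdc
  after D2: wrote 7B at 0x02 = 65b1dc024cdc7d
query mem[0x0c]=0x65, mem[0x07]=0xdc, mem[0x15]=0x8c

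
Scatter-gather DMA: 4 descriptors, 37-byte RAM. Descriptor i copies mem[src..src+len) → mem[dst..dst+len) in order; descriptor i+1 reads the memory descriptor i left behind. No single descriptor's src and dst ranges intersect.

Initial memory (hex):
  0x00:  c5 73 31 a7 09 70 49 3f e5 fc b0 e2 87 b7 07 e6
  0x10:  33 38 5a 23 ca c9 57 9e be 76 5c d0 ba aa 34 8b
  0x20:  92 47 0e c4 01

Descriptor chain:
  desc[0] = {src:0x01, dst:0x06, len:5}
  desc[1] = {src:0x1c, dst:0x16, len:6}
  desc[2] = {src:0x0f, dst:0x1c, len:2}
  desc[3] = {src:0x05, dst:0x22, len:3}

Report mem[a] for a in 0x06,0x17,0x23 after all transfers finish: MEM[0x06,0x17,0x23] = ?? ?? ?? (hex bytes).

#0 dst[0x06+5] := {0x73,0x31,0xa7,0x09,0x70}
#1 dst[0x16+6] := {0xba,0xaa,0x34,0x8b,0x92,0x47}
#2 dst[0x1c+2] := {0xe6,0x33}
#3 dst[0x22+3] := {0x70,0x73,0x31}
query mem[0x06]=0x73, mem[0x17]=0xaa, mem[0x23]=0x73

MEM[0x06,0x17,0x23] = 73 aa 73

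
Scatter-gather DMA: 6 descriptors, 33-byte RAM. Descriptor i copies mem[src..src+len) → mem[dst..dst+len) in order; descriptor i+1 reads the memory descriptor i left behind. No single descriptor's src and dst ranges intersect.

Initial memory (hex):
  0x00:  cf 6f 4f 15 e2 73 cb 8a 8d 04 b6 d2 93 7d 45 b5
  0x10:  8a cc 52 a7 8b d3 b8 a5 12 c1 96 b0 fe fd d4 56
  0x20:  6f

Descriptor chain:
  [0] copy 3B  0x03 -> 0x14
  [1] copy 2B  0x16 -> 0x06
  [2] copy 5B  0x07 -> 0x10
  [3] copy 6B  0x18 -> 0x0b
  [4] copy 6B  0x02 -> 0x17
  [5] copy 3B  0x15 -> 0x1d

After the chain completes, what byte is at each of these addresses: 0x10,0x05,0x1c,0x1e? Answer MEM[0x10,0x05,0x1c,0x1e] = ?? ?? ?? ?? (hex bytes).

MEM[0x10,0x05,0x1c,0x1e] = fd 73 a5 73

[0] 0x03->0x14 len=3 : 15 e2 73
[1] 0x16->0x06 len=2 : 73 a5
[2] 0x07->0x10 len=5 : a5 8d 04 b6 d2
[3] 0x18->0x0b len=6 : 12 c1 96 b0 fe fd
[4] 0x02->0x17 len=6 : 4f 15 e2 73 73 a5
[5] 0x15->0x1d len=3 : e2 73 4f
query mem[0x10]=0xfd, mem[0x05]=0x73, mem[0x1c]=0xa5, mem[0x1e]=0x73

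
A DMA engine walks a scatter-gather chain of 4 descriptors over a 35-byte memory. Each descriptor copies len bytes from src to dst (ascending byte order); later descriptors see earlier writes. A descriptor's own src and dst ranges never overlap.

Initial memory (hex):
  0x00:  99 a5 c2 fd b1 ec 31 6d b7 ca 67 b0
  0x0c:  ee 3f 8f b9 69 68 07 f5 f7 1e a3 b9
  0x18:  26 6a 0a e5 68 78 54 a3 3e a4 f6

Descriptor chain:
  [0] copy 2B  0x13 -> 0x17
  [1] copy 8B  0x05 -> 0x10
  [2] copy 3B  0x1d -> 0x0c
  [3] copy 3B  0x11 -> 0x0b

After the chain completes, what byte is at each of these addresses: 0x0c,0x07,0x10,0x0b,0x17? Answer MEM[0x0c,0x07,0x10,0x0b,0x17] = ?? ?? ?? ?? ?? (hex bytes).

MEM[0x0c,0x07,0x10,0x0b,0x17] = 6d 6d ec 31 ee

  after D0: wrote 2B at 0x17 = f5f7
  after D1: wrote 8B at 0x10 = ec316db7ca67b0ee
  after D2: wrote 3B at 0x0c = 7854a3
  after D3: wrote 3B at 0x0b = 316db7
query mem[0x0c]=0x6d, mem[0x07]=0x6d, mem[0x10]=0xec, mem[0x0b]=0x31, mem[0x17]=0xee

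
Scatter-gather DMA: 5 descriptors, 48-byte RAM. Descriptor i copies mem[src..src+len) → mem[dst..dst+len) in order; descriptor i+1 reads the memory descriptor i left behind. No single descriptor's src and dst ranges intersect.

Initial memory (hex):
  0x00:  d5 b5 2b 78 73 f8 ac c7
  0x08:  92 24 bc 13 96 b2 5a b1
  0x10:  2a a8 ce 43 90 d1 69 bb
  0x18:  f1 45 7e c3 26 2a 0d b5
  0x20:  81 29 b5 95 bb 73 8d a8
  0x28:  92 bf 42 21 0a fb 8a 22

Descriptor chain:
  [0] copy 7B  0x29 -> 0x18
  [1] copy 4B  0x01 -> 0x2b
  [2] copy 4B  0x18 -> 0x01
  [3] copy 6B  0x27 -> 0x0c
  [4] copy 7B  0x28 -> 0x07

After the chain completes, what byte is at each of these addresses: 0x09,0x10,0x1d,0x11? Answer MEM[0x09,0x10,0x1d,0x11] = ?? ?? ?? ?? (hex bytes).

  after D0: wrote 7B at 0x18 = bf42210afb8a22
  after D1: wrote 4B at 0x2b = b52b7873
  after D2: wrote 4B at 0x01 = bf42210a
  after D3: wrote 6B at 0x0c = a892bf42b52b
  after D4: wrote 7B at 0x07 = 92bf42b52b7873
query mem[0x09]=0x42, mem[0x10]=0xb5, mem[0x1d]=0x8a, mem[0x11]=0x2b

MEM[0x09,0x10,0x1d,0x11] = 42 b5 8a 2b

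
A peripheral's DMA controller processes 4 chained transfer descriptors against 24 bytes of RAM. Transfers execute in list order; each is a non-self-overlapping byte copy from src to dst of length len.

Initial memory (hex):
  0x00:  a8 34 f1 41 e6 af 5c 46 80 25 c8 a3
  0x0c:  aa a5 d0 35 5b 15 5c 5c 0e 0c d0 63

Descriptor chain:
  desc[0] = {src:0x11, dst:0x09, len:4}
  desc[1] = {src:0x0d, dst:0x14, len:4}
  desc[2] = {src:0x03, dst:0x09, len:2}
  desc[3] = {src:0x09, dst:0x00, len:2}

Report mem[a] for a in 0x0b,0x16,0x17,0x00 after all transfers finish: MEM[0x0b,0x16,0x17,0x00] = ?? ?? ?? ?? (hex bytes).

D0: mem[0x09..0x0c] <- [15 5c 5c 0e]
D1: mem[0x14..0x17] <- [a5 d0 35 5b]
D2: mem[0x09..0x0a] <- [41 e6]
D3: mem[0x00..0x01] <- [41 e6]
query mem[0x0b]=0x5c, mem[0x16]=0x35, mem[0x17]=0x5b, mem[0x00]=0x41

MEM[0x0b,0x16,0x17,0x00] = 5c 35 5b 41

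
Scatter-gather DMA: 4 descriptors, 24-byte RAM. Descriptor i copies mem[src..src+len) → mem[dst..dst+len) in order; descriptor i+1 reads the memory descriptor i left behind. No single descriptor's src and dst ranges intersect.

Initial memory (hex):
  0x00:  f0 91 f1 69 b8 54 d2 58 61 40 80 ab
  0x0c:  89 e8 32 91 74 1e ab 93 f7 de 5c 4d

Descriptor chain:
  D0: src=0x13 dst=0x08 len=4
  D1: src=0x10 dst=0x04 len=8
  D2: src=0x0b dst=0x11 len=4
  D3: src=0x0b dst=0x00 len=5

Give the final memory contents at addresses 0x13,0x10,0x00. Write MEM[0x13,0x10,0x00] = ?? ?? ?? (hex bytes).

D0: mem[0x08..0x0b] <- [93 f7 de 5c]
D1: mem[0x04..0x0b] <- [74 1e ab 93 f7 de 5c 4d]
D2: mem[0x11..0x14] <- [4d 89 e8 32]
D3: mem[0x00..0x04] <- [4d 89 e8 32 91]
query mem[0x13]=0xe8, mem[0x10]=0x74, mem[0x00]=0x4d

MEM[0x13,0x10,0x00] = e8 74 4d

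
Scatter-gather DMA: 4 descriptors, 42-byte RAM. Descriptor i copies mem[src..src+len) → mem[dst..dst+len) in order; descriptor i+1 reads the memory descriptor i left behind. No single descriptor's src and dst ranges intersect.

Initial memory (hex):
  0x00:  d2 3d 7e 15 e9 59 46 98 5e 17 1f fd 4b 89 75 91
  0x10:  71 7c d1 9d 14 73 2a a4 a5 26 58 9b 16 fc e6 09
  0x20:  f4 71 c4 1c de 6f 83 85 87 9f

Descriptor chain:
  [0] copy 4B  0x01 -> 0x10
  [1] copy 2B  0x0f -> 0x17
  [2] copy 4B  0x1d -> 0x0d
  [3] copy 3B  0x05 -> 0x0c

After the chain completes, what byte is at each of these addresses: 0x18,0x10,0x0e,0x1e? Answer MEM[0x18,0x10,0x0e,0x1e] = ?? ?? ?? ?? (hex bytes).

MEM[0x18,0x10,0x0e,0x1e] = 3d f4 98 e6

#0 dst[0x10+4] := {0x3d,0x7e,0x15,0xe9}
#1 dst[0x17+2] := {0x91,0x3d}
#2 dst[0x0d+4] := {0xfc,0xe6,0x09,0xf4}
#3 dst[0x0c+3] := {0x59,0x46,0x98}
query mem[0x18]=0x3d, mem[0x10]=0xf4, mem[0x0e]=0x98, mem[0x1e]=0xe6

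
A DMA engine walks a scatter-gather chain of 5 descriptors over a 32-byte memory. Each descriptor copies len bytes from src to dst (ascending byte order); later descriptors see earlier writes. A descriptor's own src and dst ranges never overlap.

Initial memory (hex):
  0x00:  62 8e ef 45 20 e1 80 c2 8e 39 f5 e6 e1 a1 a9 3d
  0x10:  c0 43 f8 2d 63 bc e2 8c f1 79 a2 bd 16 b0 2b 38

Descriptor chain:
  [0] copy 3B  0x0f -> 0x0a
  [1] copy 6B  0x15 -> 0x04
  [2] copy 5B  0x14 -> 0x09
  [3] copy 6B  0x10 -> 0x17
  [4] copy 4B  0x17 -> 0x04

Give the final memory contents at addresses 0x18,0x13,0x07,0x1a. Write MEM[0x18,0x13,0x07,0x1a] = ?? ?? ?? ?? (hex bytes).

MEM[0x18,0x13,0x07,0x1a] = 43 2d 2d 2d

  after D0: wrote 3B at 0x0a = 3dc043
  after D1: wrote 6B at 0x04 = bce28cf179a2
  after D2: wrote 5B at 0x09 = 63bce28cf1
  after D3: wrote 6B at 0x17 = c043f82d63bc
  after D4: wrote 4B at 0x04 = c043f82d
query mem[0x18]=0x43, mem[0x13]=0x2d, mem[0x07]=0x2d, mem[0x1a]=0x2d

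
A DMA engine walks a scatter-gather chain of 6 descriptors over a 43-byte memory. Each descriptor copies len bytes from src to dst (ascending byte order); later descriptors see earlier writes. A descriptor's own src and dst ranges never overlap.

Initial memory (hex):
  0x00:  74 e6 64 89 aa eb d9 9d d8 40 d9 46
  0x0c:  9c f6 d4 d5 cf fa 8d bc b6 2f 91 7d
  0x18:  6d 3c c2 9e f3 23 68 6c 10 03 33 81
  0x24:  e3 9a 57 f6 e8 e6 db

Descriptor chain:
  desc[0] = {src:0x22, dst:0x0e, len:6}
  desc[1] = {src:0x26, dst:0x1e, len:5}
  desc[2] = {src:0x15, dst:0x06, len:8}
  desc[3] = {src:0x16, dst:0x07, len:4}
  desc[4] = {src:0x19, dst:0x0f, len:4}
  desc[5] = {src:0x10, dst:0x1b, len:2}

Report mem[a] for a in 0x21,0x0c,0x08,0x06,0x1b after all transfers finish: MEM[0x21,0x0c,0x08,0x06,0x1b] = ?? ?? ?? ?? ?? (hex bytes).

MEM[0x21,0x0c,0x08,0x06,0x1b] = e6 9e 7d 2f c2

#0 dst[0x0e+6] := {0x33,0x81,0xe3,0x9a,0x57,0xf6}
#1 dst[0x1e+5] := {0x57,0xf6,0xe8,0xe6,0xdb}
#2 dst[0x06+8] := {0x2f,0x91,0x7d,0x6d,0x3c,0xc2,0x9e,0xf3}
#3 dst[0x07+4] := {0x91,0x7d,0x6d,0x3c}
#4 dst[0x0f+4] := {0x3c,0xc2,0x9e,0xf3}
#5 dst[0x1b+2] := {0xc2,0x9e}
query mem[0x21]=0xe6, mem[0x0c]=0x9e, mem[0x08]=0x7d, mem[0x06]=0x2f, mem[0x1b]=0xc2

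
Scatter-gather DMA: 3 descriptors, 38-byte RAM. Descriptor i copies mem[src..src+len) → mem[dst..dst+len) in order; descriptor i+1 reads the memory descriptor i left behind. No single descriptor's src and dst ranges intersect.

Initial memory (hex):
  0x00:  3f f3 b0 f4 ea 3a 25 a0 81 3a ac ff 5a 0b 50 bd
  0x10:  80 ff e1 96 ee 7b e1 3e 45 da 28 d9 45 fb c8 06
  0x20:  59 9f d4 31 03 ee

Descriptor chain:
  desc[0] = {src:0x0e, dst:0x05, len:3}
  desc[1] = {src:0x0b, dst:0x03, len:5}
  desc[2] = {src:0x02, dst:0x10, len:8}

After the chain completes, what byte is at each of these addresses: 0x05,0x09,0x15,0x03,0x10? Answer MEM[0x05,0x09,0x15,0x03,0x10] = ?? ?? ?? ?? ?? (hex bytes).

MEM[0x05,0x09,0x15,0x03,0x10] = 0b 3a bd ff b0

  after D0: wrote 3B at 0x05 = 50bd80
  after D1: wrote 5B at 0x03 = ff5a0b50bd
  after D2: wrote 8B at 0x10 = b0ff5a0b50bd813a
query mem[0x05]=0x0b, mem[0x09]=0x3a, mem[0x15]=0xbd, mem[0x03]=0xff, mem[0x10]=0xb0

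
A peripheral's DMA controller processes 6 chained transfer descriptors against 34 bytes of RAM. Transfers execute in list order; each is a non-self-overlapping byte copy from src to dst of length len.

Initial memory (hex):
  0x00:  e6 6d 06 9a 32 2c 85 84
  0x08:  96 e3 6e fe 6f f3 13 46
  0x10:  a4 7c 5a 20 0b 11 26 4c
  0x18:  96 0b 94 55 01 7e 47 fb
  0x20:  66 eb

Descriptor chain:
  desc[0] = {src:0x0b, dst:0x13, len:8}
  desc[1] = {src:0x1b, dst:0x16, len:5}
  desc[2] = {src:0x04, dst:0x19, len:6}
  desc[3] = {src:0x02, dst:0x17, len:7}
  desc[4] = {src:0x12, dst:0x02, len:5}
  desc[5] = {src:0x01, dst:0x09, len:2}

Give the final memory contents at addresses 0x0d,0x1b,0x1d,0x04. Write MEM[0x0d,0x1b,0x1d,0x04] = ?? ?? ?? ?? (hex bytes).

#0 dst[0x13+8] := {0xfe,0x6f,0xf3,0x13,0x46,0xa4,0x7c,0x5a}
#1 dst[0x16+5] := {0x55,0x01,0x7e,0x47,0xfb}
#2 dst[0x19+6] := {0x32,0x2c,0x85,0x84,0x96,0xe3}
#3 dst[0x17+7] := {0x06,0x9a,0x32,0x2c,0x85,0x84,0x96}
#4 dst[0x02+5] := {0x5a,0xfe,0x6f,0xf3,0x55}
#5 dst[0x09+2] := {0x6d,0x5a}
query mem[0x0d]=0xf3, mem[0x1b]=0x85, mem[0x1d]=0x96, mem[0x04]=0x6f

MEM[0x0d,0x1b,0x1d,0x04] = f3 85 96 6f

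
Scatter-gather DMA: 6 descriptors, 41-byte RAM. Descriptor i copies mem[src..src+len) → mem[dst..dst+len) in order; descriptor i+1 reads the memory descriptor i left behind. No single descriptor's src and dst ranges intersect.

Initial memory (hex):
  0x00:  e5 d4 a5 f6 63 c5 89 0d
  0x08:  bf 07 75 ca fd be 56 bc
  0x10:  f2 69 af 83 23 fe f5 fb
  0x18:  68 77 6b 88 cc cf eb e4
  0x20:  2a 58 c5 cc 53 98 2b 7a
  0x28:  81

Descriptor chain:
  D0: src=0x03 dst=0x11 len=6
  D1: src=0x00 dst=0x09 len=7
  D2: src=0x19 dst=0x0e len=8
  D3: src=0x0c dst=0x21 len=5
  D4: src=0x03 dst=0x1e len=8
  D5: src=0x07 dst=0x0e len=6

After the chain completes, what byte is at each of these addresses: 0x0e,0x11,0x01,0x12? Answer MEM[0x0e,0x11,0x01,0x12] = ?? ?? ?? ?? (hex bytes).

#0 dst[0x11+6] := {0xf6,0x63,0xc5,0x89,0x0d,0xbf}
#1 dst[0x09+7] := {0xe5,0xd4,0xa5,0xf6,0x63,0xc5,0x89}
#2 dst[0x0e+8] := {0x77,0x6b,0x88,0xcc,0xcf,0xeb,0xe4,0x2a}
#3 dst[0x21+5] := {0xf6,0x63,0x77,0x6b,0x88}
#4 dst[0x1e+8] := {0xf6,0x63,0xc5,0x89,0x0d,0xbf,0xe5,0xd4}
#5 dst[0x0e+6] := {0x0d,0xbf,0xe5,0xd4,0xa5,0xf6}
query mem[0x0e]=0x0d, mem[0x11]=0xd4, mem[0x01]=0xd4, mem[0x12]=0xa5

MEM[0x0e,0x11,0x01,0x12] = 0d d4 d4 a5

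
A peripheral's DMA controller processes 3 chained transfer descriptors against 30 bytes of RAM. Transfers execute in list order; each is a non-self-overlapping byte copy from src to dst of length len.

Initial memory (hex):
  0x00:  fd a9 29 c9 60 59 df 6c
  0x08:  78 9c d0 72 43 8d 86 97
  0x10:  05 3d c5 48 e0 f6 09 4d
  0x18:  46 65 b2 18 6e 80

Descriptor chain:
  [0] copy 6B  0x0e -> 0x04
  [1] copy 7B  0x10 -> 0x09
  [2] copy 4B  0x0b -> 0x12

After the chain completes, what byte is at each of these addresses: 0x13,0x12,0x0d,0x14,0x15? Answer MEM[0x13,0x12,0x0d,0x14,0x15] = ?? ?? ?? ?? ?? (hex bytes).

[0] 0x0e->0x04 len=6 : 86 97 05 3d c5 48
[1] 0x10->0x09 len=7 : 05 3d c5 48 e0 f6 09
[2] 0x0b->0x12 len=4 : c5 48 e0 f6
query mem[0x13]=0x48, mem[0x12]=0xc5, mem[0x0d]=0xe0, mem[0x14]=0xe0, mem[0x15]=0xf6

MEM[0x13,0x12,0x0d,0x14,0x15] = 48 c5 e0 e0 f6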